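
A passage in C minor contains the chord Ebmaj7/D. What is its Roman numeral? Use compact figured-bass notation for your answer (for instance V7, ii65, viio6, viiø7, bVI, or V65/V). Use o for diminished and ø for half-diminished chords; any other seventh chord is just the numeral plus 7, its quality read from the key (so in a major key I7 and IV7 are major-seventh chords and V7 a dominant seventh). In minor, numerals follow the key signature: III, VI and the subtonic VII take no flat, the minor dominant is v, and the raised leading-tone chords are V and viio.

III42

Stacked in thirds the chord is Eb-G-Bb-D: a major seventh chord on Eb.
In C minor, Eb is the mediant; the diatonic major seventh chord there is III7.
With D in the bass the chord is in third inversion, so the figured bass is 42.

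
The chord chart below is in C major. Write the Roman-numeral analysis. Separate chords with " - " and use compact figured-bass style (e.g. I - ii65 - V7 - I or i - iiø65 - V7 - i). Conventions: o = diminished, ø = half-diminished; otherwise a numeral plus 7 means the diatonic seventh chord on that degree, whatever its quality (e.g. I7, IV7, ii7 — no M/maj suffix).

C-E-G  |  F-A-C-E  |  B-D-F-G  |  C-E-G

C-E-G: root C is the tonic; major triad there is I.
F-A-C-E has root F, degree 4 in C major, so IV7.
B-D-F-G: root G is the dominant; dominant seventh chord there is V65.
C-E-G: major triad on C = scale degree 1 → I.

I - IV7 - V65 - I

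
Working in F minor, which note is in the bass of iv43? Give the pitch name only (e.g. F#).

F

iv in F minor has root Bb; the chord is Bb-Db-F-Ab.
The figure 43 means second inversion — the fifth is in the bass.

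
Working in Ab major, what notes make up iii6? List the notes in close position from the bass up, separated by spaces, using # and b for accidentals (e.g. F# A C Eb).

The numeral's case and figure indicate a minor triad. In Ab major its root, scale degree 3, is C.
That chord is spelled C-Eb-G.
With the 6 figure the chord is in first inversion; from the bass Eb upward in close position it reads Eb-G-C.

Eb G C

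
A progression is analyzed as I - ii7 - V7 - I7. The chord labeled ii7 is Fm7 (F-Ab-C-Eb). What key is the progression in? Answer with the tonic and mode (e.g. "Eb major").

Eb major

ii7 is given as F-Ab-C-Eb — a minor seventh chord with root F.
ii7 on F implies F is the supertonic; that puts the tonic at Eb, and the lowercase numeral fits major mode.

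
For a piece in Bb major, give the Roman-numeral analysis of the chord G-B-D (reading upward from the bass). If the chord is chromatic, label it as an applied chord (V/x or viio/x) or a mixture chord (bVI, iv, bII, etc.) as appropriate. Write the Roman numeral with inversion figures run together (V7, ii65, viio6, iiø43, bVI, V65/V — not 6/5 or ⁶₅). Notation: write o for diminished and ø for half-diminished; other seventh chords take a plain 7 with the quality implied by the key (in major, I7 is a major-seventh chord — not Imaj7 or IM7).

V/ii

The pitches G-B-D form a major triad rooted on G.
G is not a diatonic chord root with this quality in Bb major, but it lies a perfect fifth above C (ii), so the chord functions as an applied dominant of ii.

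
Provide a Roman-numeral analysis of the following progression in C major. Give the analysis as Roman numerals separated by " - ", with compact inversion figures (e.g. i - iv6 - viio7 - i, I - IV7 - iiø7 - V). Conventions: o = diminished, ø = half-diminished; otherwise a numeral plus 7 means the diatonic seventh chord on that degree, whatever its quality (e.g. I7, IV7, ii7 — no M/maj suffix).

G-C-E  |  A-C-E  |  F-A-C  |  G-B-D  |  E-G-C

I64 - vi - IV - V - I6

G-C-E has root C, degree 1 in C major, so I64.
A-C-E has root A, degree 6 in C major, so vi.
F-A-C: root F is the subdominant; major triad there is IV.
G-B-D: root G is the dominant; major triad there is V.
E-G-C: major triad on C = scale degree 1 → I6.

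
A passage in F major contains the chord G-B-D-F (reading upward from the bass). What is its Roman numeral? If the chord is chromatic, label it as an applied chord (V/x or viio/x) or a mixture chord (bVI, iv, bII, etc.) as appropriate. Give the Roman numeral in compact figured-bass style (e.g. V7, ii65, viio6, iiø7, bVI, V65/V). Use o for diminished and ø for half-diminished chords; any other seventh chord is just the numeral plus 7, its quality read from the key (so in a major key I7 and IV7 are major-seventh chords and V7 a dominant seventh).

Stacked in thirds the chord is G-B-D-F: a dominant seventh chord on G.
G is not a diatonic chord root with this quality in F major, but it lies a perfect fifth above C (V), so the chord functions as an applied dominant of V.

V7/V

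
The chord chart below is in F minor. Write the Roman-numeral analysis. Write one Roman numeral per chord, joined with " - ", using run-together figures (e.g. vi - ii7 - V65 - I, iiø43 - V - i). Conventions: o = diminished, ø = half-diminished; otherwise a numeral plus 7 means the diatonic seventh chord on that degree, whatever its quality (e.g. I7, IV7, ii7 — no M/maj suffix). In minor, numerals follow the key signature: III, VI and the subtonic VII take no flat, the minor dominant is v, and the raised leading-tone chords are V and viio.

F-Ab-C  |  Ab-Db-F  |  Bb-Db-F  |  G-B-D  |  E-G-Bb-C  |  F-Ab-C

i - VI64 - iv - V/V - V65 - i

F-Ab-C: root F is the tonic; minor triad there is i.
Ab-Db-F: major triad on Db = scale degree 6 → VI64.
Bb-Db-F has root Bb, degree 4 in F minor, so iv.
G-B-D is the secondary dominant of V (major triad on G): V/V.
E-G-Bb-C has root C, degree 5 in F minor, so V65.
F-Ab-C has root F, degree 1 in F minor, so i.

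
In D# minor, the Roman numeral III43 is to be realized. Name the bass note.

III in D# minor has root F#; the chord is F#-A#-C#-E#.
The figure 43 means second inversion — the fifth is in the bass.

C#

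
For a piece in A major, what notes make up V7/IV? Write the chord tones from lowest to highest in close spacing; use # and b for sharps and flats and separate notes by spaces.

A C# E G

V7/IV is a secondary dominant — the dominant seventh of IV. IV in A major is D, so the applied chord's root is A, a perfect fifth above.
Building a dominant seventh chord on A gives A-C#-E-G.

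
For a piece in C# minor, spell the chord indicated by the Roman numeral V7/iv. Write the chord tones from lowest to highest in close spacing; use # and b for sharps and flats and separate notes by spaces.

V7/iv is a secondary dominant — the dominant seventh of iv. iv in C# minor is F#, so the applied chord's root is C#, a perfect fifth above.
Building a dominant seventh chord on C# gives C#-E#-G#-B.

C# E# G# B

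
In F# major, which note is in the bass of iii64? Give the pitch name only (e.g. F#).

E#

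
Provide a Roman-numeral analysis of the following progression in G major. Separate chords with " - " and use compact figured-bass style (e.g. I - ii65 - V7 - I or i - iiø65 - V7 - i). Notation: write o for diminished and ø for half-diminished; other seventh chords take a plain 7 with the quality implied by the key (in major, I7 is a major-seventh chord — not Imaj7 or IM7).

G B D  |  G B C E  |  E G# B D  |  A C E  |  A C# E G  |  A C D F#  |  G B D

G-B-D has root G, degree 1 in G major, so I.
G-B-C-E: major seventh chord on C = scale degree 4 → IV43.
E-G#-B-D is the secondary dominant of ii (dominant seventh chord on E): V7/ii.
A-C-E has root A, degree 2 in G major, so ii.
A-C#-E-G: a dominant seventh chord on A, the applied dominant of V → V7/V.
A-C-D-F#: dominant seventh chord on D = scale degree 5 → V43.
G-B-D: major triad on G = scale degree 1 → I.

I - IV43 - V7/ii - ii - V7/V - V43 - I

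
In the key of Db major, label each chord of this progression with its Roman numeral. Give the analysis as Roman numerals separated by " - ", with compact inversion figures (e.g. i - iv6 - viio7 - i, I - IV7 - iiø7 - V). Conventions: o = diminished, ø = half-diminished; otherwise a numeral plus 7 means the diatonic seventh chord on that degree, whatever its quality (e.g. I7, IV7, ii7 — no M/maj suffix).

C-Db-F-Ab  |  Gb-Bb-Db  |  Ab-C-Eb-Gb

C-Db-F-Ab has root Db, degree 1 in Db major, so I42.
Gb-Bb-Db: root Gb is the subdominant; major triad there is IV.
Ab-C-Eb-Gb: dominant seventh chord on Ab = scale degree 5 → V7.

I42 - IV - V7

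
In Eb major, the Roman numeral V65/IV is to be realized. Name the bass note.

The applied chord V65/IV is rooted on Eb: Eb-G-Bb-Db.
The figure 65 means first inversion — the third is in the bass.

G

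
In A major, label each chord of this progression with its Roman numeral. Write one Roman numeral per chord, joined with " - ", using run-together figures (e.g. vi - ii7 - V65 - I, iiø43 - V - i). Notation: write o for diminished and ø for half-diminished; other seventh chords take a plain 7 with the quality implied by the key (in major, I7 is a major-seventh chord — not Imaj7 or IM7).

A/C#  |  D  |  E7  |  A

I6 - IV - V7 - I

A/C#: major triad on A = scale degree 1 → I6.
D: major triad on D = scale degree 4 → IV.
E7: dominant seventh chord on E = scale degree 5 → V7.
A: major triad on A = scale degree 1 → I.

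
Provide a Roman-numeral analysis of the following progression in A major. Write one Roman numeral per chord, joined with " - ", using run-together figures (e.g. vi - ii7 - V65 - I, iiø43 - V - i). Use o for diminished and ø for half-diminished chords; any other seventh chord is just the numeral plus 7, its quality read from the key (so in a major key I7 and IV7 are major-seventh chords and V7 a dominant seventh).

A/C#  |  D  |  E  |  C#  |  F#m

A/C#: major triad on A = scale degree 1 → I6.
D: root D is the subdominant; major triad there is IV.
E has root E, degree 5 in A major, so V.
C#: a major triad on C#, the applied dominant of vi → V/vi.
F#m: root F# is the submediant; minor triad there is vi.

I6 - IV - V - V/vi - vi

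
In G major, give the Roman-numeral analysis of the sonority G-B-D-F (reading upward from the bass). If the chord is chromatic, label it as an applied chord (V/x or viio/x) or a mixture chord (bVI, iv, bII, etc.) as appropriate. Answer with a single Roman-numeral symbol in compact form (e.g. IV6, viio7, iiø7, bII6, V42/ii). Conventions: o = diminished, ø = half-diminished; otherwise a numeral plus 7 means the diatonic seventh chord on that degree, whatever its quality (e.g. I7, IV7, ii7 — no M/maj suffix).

V7/IV

Stacked in thirds the chord is G-B-D-F: a dominant seventh chord on G.
G is not a diatonic chord root with this quality in G major, but it lies a perfect fifth above C (IV), so the chord functions as an applied dominant of IV.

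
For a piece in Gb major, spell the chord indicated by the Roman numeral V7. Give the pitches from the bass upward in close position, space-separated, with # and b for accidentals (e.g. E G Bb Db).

In Gb major, scale degree 5 is Db, and the diatonic chord built there is a dominant seventh chord.
Stacking thirds from Db gives Db-F-Ab-Cb.

Db F Ab Cb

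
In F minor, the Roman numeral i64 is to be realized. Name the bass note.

i in F minor has root F; the chord is F-Ab-C.
The figure 64 means second inversion — the fifth is in the bass.

C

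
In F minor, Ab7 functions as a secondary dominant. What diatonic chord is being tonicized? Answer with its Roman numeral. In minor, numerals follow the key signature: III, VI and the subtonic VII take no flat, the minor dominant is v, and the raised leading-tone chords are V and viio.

VI

The chord is a dominant seventh chord on Ab.
A dominant resolves down a perfect fifth: Ab → Db. In F minor, Db is scale degree 6, i.e. VI.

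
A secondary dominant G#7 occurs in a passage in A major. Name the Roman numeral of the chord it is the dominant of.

The chord is a dominant seventh chord on G#.
A dominant resolves down a perfect fifth: G# → C#. In A major, C# is scale degree 3, i.e. iii.

iii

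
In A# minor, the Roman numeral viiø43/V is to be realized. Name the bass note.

A#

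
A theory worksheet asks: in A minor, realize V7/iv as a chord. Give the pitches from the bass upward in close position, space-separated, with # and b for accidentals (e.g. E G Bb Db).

A C# E G

The slash means an applied dominant: we want the dominant of iv. In A minor, iv is D minor, and its dominant is built on A.
Building a dominant seventh chord on A gives A-C#-E-G.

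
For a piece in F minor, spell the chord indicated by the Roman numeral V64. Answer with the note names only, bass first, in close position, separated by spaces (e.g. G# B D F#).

G C E

In F minor, scale degree 5 is C. The dominant is major (leading tone raised), so V is a major triad.
Stacking thirds from C gives C-E-G.
The figured bass 64 indicates second inversion, placing the fifth (G) in the bass: G-C-E.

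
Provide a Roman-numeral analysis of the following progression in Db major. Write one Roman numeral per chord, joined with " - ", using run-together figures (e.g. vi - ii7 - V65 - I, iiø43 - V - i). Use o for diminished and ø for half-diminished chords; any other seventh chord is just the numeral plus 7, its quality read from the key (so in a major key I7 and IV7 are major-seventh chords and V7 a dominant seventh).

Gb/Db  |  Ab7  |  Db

Gb/Db: root Gb is the subdominant; major triad there is IV64.
Ab7 has root Ab, degree 5 in Db major, so V7.
Db: major triad on Db = scale degree 1 → I.

IV64 - V7 - I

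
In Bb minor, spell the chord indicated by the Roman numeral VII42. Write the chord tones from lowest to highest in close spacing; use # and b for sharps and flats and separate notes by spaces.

Gb Ab C Eb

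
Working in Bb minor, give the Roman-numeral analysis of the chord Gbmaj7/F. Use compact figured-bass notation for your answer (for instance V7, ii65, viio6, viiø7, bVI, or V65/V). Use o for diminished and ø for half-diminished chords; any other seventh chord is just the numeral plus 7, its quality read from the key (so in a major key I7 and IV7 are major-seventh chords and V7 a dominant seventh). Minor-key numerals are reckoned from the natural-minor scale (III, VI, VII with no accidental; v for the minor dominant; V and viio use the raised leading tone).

Stacked in thirds the chord is Gb-Bb-Db-F: a major seventh chord on Gb.
In Bb minor, Gb is the submediant; the diatonic major seventh chord there is VI7.
With F in the bass the chord is in third inversion, so the figured bass is 42.

VI42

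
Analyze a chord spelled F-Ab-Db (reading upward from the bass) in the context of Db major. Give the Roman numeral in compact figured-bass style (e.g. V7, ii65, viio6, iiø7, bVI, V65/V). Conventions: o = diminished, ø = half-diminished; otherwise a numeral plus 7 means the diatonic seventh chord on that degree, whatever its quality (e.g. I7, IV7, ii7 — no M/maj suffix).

Stacked in thirds the chord is Db-F-Ab: a major triad on Db.
In Db major, Db is the tonic; the diatonic major triad there is I.
With F in the bass the chord is in first inversion, so the figured bass is 6.

I6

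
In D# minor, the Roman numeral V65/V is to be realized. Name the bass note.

The applied chord V65/V is rooted on E#: E#-G##-B#-D#.
The figure 65 means first inversion — the third is in the bass.

G##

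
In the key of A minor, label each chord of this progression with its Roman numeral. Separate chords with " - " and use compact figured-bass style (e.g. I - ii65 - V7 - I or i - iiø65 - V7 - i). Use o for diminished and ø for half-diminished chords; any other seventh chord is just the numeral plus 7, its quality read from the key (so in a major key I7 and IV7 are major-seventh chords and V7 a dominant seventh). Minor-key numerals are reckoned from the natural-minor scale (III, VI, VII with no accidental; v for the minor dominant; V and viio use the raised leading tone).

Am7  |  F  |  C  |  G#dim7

Am7 has root A, degree 1 in A minor, so i7.
F has root F, degree 6 in A minor, so VI.
C has root C, degree 3 in A minor, so III.
G#dim7: root G# is the leading tone; fully diminished seventh chord there is viio7.

i7 - VI - III - viio7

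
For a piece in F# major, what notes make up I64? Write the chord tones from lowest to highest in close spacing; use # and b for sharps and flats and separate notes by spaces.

The numeral's case and figure indicate a major triad. In F# major its root, scale degree 1, is F#.
That chord is spelled F#-A#-C#.
The figured bass 64 indicates second inversion, placing the fifth (C#) in the bass: C#-F#-A#.

C# F# A#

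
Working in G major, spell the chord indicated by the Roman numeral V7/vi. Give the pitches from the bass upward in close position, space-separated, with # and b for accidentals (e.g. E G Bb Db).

B D# F# A

V7/vi is a secondary dominant — the dominant seventh of vi. vi in G major is E, so the applied chord's root is B, a perfect fifth above.
Building a dominant seventh chord on B gives B-D#-F#-A.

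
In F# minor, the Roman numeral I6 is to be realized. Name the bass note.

I in F# minor has root F#; the chord is F#-A#-C#.
The figure 6 means first inversion — the third is in the bass.

A#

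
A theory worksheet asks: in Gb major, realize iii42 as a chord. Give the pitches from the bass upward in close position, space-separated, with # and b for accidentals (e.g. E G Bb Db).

Ab Bb Db F

The numeral's case and figure indicate a minor seventh chord. In Gb major its root, the third degree, is Bb.
That chord is spelled Bb-Db-F-Ab.
With the 42 figure the chord is in third inversion; from the bass Ab upward in close position it reads Ab-Bb-Db-F.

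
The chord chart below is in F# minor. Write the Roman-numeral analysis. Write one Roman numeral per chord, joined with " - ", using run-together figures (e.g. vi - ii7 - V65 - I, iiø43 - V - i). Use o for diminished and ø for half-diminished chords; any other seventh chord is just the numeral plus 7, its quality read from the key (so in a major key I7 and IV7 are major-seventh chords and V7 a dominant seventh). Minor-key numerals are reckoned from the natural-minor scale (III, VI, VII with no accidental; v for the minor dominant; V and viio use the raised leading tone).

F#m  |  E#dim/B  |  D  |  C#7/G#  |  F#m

i - viio64 - VI - V43 - i

F#m has root F#, degree 1 in F# minor, so i.
E#dim/B: root E# is the leading tone; diminished triad there is viio64.
D: major triad on D = scale degree 6 → VI.
C#7/G# has root C#, degree 5 in F# minor, so V43.
F#m: minor triad on F# = scale degree 1 → i.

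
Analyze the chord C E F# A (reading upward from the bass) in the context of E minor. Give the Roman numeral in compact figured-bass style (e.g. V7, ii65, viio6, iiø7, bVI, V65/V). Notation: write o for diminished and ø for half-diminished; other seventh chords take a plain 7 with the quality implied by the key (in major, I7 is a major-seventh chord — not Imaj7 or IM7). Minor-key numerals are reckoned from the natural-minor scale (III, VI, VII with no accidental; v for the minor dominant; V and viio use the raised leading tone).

iiø43

Stacked in thirds the chord is F#-A-C-E: a half-diminished seventh chord on F#.
In E minor, F# is the supertonic; the diatonic half-diminished seventh chord there is iiø7.
With C in the bass the chord is in second inversion, so the figured bass is 43.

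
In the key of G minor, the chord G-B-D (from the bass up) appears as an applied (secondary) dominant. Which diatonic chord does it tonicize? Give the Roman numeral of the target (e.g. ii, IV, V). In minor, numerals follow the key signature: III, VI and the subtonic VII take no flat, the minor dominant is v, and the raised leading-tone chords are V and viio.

The chord is a major triad on G.
A dominant resolves down a perfect fifth: G → C. In G minor, C is scale degree 4, i.e. iv.

iv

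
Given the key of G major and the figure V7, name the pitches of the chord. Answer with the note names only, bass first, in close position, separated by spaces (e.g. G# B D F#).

D F# A C

The numeral's case and figure indicate a dominant seventh chord. In G major its root, scale degree 5, is D.
Stacking thirds from D gives D-F#-A-C.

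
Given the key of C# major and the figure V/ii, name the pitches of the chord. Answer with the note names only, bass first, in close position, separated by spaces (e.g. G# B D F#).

V/ii is a secondary dominant — the dominant triad of ii. ii in C# major is D#, so the applied chord's root is A#, a perfect fifth above.
Building a major triad on A# gives A#-C##-E#.

A# C## E#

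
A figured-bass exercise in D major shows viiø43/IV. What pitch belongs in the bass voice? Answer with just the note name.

The applied chord viiø43/IV is rooted on F#: F#-A-C-E.
The figure 43 means second inversion — the fifth is in the bass.

C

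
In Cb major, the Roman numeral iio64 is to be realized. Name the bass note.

iio in Cb major has root Db; the chord is Db-Fb-Abb.
The figure 64 means second inversion — the fifth is in the bass.

Abb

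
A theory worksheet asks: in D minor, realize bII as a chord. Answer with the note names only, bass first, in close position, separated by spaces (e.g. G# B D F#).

bII is the Neapolitan chord — a major triad on the lowered second degree. In D minor that root is Eb.
So the chord is Eb-G-Bb, a major triad.

Eb G Bb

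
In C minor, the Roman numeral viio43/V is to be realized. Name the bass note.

The applied chord viio43/V is rooted on F#: F#-A-C-Eb.
The figure 43 means second inversion — the fifth is in the bass.

C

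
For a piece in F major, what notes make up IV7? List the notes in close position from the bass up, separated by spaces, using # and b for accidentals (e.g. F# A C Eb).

Bb D F A

The numeral's case and figure indicate a major seventh chord. In F major its root, scale degree 4, is Bb.
That chord is spelled Bb-D-F-A.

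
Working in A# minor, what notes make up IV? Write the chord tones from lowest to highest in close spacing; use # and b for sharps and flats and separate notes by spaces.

IV is the major subdominant, borrowed from the parallel major. In A# minor that root is D#.
So the chord is D#-F##-A#, a major triad.

D# F## A#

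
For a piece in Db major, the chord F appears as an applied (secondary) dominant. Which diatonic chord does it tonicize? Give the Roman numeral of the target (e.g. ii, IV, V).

vi

The chord is a major triad on F.
A dominant resolves down a perfect fifth: F → Bb. In Db major, Bb is scale degree 6, i.e. vi.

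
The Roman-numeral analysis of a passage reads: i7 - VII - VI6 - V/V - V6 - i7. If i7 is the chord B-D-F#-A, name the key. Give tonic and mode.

i7 is given as B-D-F#-A — a minor seventh chord with root B.
If B is scale degree 1 and the mode makes that degree carry a minor seventh chord, the tonic is B and the mode is minor.

B minor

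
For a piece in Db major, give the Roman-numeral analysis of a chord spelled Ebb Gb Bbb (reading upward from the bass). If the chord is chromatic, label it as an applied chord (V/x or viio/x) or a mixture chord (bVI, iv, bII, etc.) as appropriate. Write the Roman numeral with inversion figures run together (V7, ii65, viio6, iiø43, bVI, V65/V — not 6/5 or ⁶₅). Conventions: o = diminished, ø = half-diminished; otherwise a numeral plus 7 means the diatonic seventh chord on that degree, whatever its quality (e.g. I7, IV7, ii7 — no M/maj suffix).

bII

Stacked in thirds the chord is Ebb-Gb-Bbb: a major triad on Ebb.
Ebb is the lowered second degree of Db major (diatonic 2 would be Eb). This is the Neapolitan chord — a major triad on the lowered second degree.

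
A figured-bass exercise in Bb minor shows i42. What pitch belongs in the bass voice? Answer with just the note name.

Ab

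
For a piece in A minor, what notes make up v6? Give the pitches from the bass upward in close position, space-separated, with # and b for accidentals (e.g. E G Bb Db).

G B E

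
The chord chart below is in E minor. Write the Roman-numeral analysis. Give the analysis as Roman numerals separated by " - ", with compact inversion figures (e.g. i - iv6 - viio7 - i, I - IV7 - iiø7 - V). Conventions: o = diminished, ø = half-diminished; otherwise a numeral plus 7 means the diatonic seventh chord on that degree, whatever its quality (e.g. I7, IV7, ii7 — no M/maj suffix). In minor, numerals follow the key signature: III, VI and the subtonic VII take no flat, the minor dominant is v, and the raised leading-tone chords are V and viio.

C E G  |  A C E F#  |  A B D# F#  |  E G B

VI - iiø65 - V42 - i

C-E-G has root C, degree 6 in E minor, so VI.
A-C-E-F#: root F# is the supertonic; half-diminished seventh chord there is iiø65.
A-B-D#-F# has root B, degree 5 in E minor, so V42.
E-G-B: minor triad on E = scale degree 1 → i.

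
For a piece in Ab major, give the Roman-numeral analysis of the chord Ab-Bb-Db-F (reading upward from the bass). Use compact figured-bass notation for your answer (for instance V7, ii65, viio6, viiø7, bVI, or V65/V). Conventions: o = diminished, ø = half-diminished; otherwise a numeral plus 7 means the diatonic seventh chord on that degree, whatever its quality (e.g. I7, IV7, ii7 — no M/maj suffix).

Stacked in thirds the chord is Bb-Db-F-Ab: a minor seventh chord on Bb.
Bb is scale degree 2 in Ab major, and a minor seventh chord on that degree is written ii7.
With Ab in the bass the chord is in third inversion, so the figured bass is 42.

ii42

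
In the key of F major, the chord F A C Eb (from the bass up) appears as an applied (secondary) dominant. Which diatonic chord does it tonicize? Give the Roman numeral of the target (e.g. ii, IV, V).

The chord is a dominant seventh chord on F.
A dominant resolves down a perfect fifth: F → Bb. In F major, Bb is scale degree 4, i.e. IV.

IV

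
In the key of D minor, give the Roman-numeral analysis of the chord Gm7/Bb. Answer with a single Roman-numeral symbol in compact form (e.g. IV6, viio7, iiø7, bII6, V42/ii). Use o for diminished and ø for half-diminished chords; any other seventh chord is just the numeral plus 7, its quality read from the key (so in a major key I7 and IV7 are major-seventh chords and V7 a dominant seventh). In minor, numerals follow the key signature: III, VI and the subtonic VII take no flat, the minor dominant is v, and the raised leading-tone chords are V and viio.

iv65

The pitches G-Bb-D-F form a minor seventh chord rooted on G.
G is scale degree 4 in D minor, and a minor seventh chord on that degree is written iv7.
With Bb in the bass the chord is in first inversion, so the figured bass is 65.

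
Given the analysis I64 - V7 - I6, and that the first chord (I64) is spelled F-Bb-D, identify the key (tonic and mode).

Bb major

I64 is given as F-Bb-D — a major triad with root Bb.
If Bb is scale degree 1 and the mode makes that degree carry a major triad, the tonic is Bb and the mode is major.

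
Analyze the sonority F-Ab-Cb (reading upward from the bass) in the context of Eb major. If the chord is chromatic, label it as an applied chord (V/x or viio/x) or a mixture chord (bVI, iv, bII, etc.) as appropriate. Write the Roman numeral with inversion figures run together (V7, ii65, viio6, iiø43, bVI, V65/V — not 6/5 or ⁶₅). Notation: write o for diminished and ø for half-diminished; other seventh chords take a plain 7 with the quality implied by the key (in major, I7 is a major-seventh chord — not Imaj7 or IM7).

The pitches F-Ab-Cb form a diminished triad rooted on F.
F is the second degree of Eb major. This is the diminished supertonic triad, borrowed from the parallel minor.

iio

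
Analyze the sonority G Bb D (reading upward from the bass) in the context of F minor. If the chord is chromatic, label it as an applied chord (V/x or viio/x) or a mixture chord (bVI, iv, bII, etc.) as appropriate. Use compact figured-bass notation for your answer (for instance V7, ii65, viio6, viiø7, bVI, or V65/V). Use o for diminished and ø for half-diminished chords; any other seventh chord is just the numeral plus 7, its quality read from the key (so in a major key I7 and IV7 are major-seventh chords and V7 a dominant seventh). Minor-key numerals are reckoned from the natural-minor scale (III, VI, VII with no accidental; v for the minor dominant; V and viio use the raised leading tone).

The pitches G-Bb-D form a minor triad rooted on G.
G is the second degree of F minor. This is the minor supertonic, borrowed from the parallel major (the Dorian ii).

ii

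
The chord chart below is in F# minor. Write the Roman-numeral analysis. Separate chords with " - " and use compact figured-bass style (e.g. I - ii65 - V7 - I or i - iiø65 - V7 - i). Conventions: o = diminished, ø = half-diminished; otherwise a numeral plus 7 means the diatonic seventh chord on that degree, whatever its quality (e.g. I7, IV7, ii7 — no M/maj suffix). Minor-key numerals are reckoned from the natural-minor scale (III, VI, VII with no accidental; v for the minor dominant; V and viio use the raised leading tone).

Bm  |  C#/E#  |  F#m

iv - V6 - i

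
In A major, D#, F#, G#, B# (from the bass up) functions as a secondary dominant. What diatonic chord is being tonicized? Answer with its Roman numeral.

iii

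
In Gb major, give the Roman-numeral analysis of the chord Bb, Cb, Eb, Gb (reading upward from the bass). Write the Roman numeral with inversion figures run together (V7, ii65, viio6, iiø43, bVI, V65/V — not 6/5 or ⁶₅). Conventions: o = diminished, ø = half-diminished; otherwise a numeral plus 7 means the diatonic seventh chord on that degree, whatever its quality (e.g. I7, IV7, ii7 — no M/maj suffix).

Stacked in thirds the chord is Cb-Eb-Gb-Bb: a major seventh chord on Cb.
Cb is scale degree 4 in Gb major, and a major seventh chord on that degree is written IV7.
With Bb in the bass the chord is in third inversion, so the figured bass is 42.

IV42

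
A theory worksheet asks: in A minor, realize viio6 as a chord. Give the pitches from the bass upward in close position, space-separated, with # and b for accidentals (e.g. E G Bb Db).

B D G#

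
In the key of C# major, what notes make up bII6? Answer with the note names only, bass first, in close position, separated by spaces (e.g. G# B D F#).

F# A D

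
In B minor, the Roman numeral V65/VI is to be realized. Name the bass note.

The applied chord V65/VI is rooted on D: D-F#-A-C.
The figure 65 means first inversion — the third is in the bass.

F#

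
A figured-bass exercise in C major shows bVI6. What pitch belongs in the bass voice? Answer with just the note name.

C

bVI in C major has root Ab; the chord is Ab-C-Eb.
The figure 6 means first inversion — the third is in the bass.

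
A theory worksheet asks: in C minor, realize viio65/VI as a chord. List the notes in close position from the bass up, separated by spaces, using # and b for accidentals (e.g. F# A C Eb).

viio65/VI is a secondary leading-tone chord. The target VI is Ab in C minor; the applied chord is rooted a semitone below, on G.
Building a fully diminished seventh chord on G gives G-Bb-Db-Fb.
With the 65 figure the chord is in first inversion; from the bass Bb upward in close position it reads Bb-Db-Fb-G.

Bb Db Fb G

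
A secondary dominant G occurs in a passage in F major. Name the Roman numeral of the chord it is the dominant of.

V

The chord is a major triad on G.
A dominant resolves down a perfect fifth: G → C. In F major, C is scale degree 5, i.e. V.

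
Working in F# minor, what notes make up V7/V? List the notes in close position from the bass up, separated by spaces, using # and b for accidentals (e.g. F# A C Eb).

V7/V is a secondary dominant — the dominant seventh of V. V in F# minor is C#, so the applied chord's root is G#, a perfect fifth above.
Building a dominant seventh chord on G# gives G#-B#-D#-F#.

G# B# D# F#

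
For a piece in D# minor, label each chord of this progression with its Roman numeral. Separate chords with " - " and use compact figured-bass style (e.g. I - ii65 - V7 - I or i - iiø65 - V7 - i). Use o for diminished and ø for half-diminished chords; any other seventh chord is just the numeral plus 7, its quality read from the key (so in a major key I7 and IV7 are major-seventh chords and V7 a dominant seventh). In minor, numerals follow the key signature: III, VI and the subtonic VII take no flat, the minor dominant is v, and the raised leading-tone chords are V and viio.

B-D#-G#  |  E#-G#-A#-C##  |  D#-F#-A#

B-D#-G#: root G# is the subdominant; minor triad there is iv6.
E#-G#-A#-C##: root A# is the dominant; dominant seventh chord there is V43.
D#-F#-A# has root D#, degree 1 in D# minor, so i.

iv6 - V43 - i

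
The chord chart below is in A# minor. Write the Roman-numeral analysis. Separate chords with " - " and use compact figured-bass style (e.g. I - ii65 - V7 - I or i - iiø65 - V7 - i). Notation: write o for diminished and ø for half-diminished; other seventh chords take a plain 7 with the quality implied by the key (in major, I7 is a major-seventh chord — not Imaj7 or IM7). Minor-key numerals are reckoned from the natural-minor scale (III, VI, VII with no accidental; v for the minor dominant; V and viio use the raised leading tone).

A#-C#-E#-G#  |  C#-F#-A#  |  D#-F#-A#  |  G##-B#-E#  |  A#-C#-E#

A#-C#-E#-G# has root A#, degree 1 in A# minor, so i7.
C#-F#-A#: major triad on F# = scale degree 6 → VI64.
D#-F#-A# has root D#, degree 4 in A# minor, so iv.
G##-B#-E#: major triad on E# = scale degree 5 → V6.
A#-C#-E#: minor triad on A# = scale degree 1 → i.

i7 - VI64 - iv - V6 - i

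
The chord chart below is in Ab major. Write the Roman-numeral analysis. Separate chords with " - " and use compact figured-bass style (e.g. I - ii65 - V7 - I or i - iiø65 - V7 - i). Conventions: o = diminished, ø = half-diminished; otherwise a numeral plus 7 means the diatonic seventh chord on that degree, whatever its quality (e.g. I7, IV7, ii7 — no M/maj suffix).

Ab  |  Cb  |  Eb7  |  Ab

Ab: major triad on Ab = scale degree 1 → I.
Cb: Cb with this quality isn't in the key; it's bIII, borrowed from the parallel minor.
Eb7 has root Eb, degree 5 in Ab major, so V7.
Ab has root Ab, degree 1 in Ab major, so I.

I - bIII - V7 - I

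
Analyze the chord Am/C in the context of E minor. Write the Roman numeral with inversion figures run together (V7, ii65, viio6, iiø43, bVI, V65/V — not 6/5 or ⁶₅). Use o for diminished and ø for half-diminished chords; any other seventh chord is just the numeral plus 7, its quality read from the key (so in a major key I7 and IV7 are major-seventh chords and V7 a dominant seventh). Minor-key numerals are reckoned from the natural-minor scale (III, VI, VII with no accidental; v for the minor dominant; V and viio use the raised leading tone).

The pitches A-C-E form a minor triad rooted on A.
In E minor, A is the subdominant; the diatonic minor triad there is iv.
With C in the bass the chord is in first inversion, so the figured bass is 6.

iv6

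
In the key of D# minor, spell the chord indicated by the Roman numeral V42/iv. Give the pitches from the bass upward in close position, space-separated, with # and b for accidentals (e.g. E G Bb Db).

The slash means an applied dominant: we want the dominant of iv. In D# minor, iv is G# minor, and its dominant is built on D#.
Building a dominant seventh chord on D# gives D#-F##-A#-C#.
The figured bass 42 indicates third inversion, placing the seventh (C#) in the bass: C#-D#-F##-A#.

C# D# F## A#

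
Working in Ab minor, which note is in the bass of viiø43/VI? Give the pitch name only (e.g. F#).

Bbb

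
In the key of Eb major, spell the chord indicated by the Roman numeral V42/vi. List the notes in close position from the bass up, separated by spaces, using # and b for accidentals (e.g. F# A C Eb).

F G B D

The slash means an applied dominant: we want the dominant of vi. In Eb major, vi is C minor, and its dominant is built on G.
Building a dominant seventh chord on G gives G-B-D-F.
With the 42 figure the chord is in third inversion; from the bass F upward in close position it reads F-G-B-D.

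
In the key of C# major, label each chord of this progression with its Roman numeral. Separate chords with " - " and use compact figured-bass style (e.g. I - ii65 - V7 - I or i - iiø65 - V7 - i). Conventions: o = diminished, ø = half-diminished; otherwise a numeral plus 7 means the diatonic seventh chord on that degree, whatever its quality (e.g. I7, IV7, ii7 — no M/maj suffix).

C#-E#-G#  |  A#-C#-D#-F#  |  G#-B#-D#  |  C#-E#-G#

I - ii43 - V - I

C#-E#-G#: major triad on C# = scale degree 1 → I.
A#-C#-D#-F# has root D#, degree 2 in C# major, so ii43.
G#-B#-D#: major triad on G# = scale degree 5 → V.
C#-E#-G# has root C#, degree 1 in C# major, so I.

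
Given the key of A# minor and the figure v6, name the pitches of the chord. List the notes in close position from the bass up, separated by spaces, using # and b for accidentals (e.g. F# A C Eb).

G# B# E#

In A# minor, scale degree 5 is E#, and the diatonic chord built there is a minor triad.
That chord is spelled E#-G#-B#.
With the 6 figure the chord is in first inversion; from the bass G# upward in close position it reads G#-B#-E#.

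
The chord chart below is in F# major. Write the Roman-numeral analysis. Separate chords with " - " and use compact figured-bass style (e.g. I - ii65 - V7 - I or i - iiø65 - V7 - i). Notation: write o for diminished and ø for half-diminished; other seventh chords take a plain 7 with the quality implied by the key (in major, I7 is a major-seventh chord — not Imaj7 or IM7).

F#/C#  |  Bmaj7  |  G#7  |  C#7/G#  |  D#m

F#/C# has root F#, degree 1 in F# major, so I64.
Bmaj7: root B is the subdominant; major seventh chord there is IV7.
G#7: chromatic; G# is V of V, so V7/V.
C#7/G#: dominant seventh chord on C# = scale degree 5 → V43.
D#m: minor triad on D# = scale degree 6 → vi.

I64 - IV7 - V7/V - V43 - vi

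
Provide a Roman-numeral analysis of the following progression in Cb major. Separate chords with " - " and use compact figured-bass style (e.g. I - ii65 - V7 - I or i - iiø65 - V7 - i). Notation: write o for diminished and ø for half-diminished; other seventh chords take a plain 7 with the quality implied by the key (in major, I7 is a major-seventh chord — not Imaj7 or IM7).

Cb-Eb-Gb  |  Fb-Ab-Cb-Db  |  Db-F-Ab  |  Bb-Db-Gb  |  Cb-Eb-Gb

Cb-Eb-Gb: root Cb is the tonic; major triad there is I.
Fb-Ab-Cb-Db: root Db is the supertonic; minor seventh chord there is ii65.
Db-F-Ab is the secondary dominant of V (major triad on Db): V/V.
Bb-Db-Gb: root Gb is the dominant; major triad there is V6.
Cb-Eb-Gb: major triad on Cb = scale degree 1 → I.

I - ii65 - V/V - V6 - I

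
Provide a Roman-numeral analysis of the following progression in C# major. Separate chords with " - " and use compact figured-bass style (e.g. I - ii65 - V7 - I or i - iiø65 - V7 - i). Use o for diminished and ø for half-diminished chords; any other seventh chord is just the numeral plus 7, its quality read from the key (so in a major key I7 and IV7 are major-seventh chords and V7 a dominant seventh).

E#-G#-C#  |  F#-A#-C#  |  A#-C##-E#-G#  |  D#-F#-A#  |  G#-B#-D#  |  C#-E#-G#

I6 - IV - V7/ii - ii - V - I

E#-G#-C#: major triad on C# = scale degree 1 → I6.
F#-A#-C#: root F# is the subdominant; major triad there is IV.
A#-C##-E#-G#: chromatic; A# is V of ii, so V7/ii.
D#-F#-A#: minor triad on D# = scale degree 2 → ii.
G#-B#-D#: root G# is the dominant; major triad there is V.
C#-E#-G#: root C# is the tonic; major triad there is I.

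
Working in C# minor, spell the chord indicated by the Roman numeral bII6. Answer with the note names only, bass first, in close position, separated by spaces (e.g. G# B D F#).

F# A D

bII6 is the Neapolitan sixth — a major triad on the lowered second degree, here in its customary first inversion. In C# minor that root is D.
So the chord is D-F#-A, a major triad.
The figured bass 6 indicates first inversion, placing the third (F#) in the bass: F#-A-D.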